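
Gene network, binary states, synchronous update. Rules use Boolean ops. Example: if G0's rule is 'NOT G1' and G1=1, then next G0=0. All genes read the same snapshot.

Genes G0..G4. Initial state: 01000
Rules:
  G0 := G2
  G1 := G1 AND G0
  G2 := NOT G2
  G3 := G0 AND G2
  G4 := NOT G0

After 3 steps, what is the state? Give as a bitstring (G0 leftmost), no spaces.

Step 1: G0=G2=0 G1=G1&G0=1&0=0 G2=NOT G2=NOT 0=1 G3=G0&G2=0&0=0 G4=NOT G0=NOT 0=1 -> 00101
Step 2: G0=G2=1 G1=G1&G0=0&0=0 G2=NOT G2=NOT 1=0 G3=G0&G2=0&1=0 G4=NOT G0=NOT 0=1 -> 10001
Step 3: G0=G2=0 G1=G1&G0=0&1=0 G2=NOT G2=NOT 0=1 G3=G0&G2=1&0=0 G4=NOT G0=NOT 1=0 -> 00100

00100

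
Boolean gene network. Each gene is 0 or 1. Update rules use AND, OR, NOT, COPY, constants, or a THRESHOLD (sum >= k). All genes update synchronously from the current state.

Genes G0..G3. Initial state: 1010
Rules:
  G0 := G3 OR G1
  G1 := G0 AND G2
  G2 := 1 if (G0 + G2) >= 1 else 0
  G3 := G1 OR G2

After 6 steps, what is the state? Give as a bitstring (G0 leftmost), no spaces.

Step 1: G0=G3|G1=0|0=0 G1=G0&G2=1&1=1 G2=(1+1>=1)=1 G3=G1|G2=0|1=1 -> 0111
Step 2: G0=G3|G1=1|1=1 G1=G0&G2=0&1=0 G2=(0+1>=1)=1 G3=G1|G2=1|1=1 -> 1011
Step 3: G0=G3|G1=1|0=1 G1=G0&G2=1&1=1 G2=(1+1>=1)=1 G3=G1|G2=0|1=1 -> 1111
Step 4: G0=G3|G1=1|1=1 G1=G0&G2=1&1=1 G2=(1+1>=1)=1 G3=G1|G2=1|1=1 -> 1111
Step 5: G0=G3|G1=1|1=1 G1=G0&G2=1&1=1 G2=(1+1>=1)=1 G3=G1|G2=1|1=1 -> 1111
Step 6: G0=G3|G1=1|1=1 G1=G0&G2=1&1=1 G2=(1+1>=1)=1 G3=G1|G2=1|1=1 -> 1111

1111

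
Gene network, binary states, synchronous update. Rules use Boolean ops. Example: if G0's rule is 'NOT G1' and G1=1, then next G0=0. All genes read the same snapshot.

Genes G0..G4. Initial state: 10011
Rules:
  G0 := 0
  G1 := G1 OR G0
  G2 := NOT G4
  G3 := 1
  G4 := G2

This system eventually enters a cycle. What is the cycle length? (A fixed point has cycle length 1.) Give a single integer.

Step 0: 10011
Step 1: G0=0(const) G1=G1|G0=0|1=1 G2=NOT G4=NOT 1=0 G3=1(const) G4=G2=0 -> 01010
Step 2: G0=0(const) G1=G1|G0=1|0=1 G2=NOT G4=NOT 0=1 G3=1(const) G4=G2=0 -> 01110
Step 3: G0=0(const) G1=G1|G0=1|0=1 G2=NOT G4=NOT 0=1 G3=1(const) G4=G2=1 -> 01111
Step 4: G0=0(const) G1=G1|G0=1|0=1 G2=NOT G4=NOT 1=0 G3=1(const) G4=G2=1 -> 01011
Step 5: G0=0(const) G1=G1|G0=1|0=1 G2=NOT G4=NOT 1=0 G3=1(const) G4=G2=0 -> 01010
State from step 5 equals state from step 1 -> cycle length 4

Answer: 4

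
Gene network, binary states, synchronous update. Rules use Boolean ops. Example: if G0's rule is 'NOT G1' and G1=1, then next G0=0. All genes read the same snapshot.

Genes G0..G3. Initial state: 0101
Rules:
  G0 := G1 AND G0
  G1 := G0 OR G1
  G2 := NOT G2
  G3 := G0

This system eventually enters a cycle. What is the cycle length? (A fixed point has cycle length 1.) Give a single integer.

Answer: 2

Derivation:
Step 0: 0101
Step 1: G0=G1&G0=1&0=0 G1=G0|G1=0|1=1 G2=NOT G2=NOT 0=1 G3=G0=0 -> 0110
Step 2: G0=G1&G0=1&0=0 G1=G0|G1=0|1=1 G2=NOT G2=NOT 1=0 G3=G0=0 -> 0100
Step 3: G0=G1&G0=1&0=0 G1=G0|G1=0|1=1 G2=NOT G2=NOT 0=1 G3=G0=0 -> 0110
State from step 3 equals state from step 1 -> cycle length 2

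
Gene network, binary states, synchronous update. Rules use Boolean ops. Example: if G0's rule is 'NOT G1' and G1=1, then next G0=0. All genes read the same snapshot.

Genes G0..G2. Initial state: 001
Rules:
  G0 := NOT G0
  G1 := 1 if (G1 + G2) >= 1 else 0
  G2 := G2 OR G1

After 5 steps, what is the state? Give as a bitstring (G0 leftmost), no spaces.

Step 1: G0=NOT G0=NOT 0=1 G1=(0+1>=1)=1 G2=G2|G1=1|0=1 -> 111
Step 2: G0=NOT G0=NOT 1=0 G1=(1+1>=1)=1 G2=G2|G1=1|1=1 -> 011
Step 3: G0=NOT G0=NOT 0=1 G1=(1+1>=1)=1 G2=G2|G1=1|1=1 -> 111
Step 4: G0=NOT G0=NOT 1=0 G1=(1+1>=1)=1 G2=G2|G1=1|1=1 -> 011
Step 5: G0=NOT G0=NOT 0=1 G1=(1+1>=1)=1 G2=G2|G1=1|1=1 -> 111

111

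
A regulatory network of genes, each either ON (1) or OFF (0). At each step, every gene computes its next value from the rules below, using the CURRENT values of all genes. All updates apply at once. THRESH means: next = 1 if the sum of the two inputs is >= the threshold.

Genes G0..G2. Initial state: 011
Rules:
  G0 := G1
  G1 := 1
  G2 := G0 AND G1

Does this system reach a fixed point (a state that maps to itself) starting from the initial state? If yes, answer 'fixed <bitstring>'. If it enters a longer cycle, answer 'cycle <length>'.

Step 0: 011
Step 1: G0=G1=1 G1=1(const) G2=G0&G1=0&1=0 -> 110
Step 2: G0=G1=1 G1=1(const) G2=G0&G1=1&1=1 -> 111
Step 3: G0=G1=1 G1=1(const) G2=G0&G1=1&1=1 -> 111
Fixed point reached at step 2: 111

Answer: fixed 111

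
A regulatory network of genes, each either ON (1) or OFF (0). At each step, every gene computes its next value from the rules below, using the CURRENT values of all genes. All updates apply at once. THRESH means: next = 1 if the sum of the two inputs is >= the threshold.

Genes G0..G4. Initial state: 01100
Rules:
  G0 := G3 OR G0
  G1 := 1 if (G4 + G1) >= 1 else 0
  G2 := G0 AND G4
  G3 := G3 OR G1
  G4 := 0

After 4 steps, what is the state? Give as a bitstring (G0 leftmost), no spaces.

Step 1: G0=G3|G0=0|0=0 G1=(0+1>=1)=1 G2=G0&G4=0&0=0 G3=G3|G1=0|1=1 G4=0(const) -> 01010
Step 2: G0=G3|G0=1|0=1 G1=(0+1>=1)=1 G2=G0&G4=0&0=0 G3=G3|G1=1|1=1 G4=0(const) -> 11010
Step 3: G0=G3|G0=1|1=1 G1=(0+1>=1)=1 G2=G0&G4=1&0=0 G3=G3|G1=1|1=1 G4=0(const) -> 11010
Step 4: G0=G3|G0=1|1=1 G1=(0+1>=1)=1 G2=G0&G4=1&0=0 G3=G3|G1=1|1=1 G4=0(const) -> 11010

11010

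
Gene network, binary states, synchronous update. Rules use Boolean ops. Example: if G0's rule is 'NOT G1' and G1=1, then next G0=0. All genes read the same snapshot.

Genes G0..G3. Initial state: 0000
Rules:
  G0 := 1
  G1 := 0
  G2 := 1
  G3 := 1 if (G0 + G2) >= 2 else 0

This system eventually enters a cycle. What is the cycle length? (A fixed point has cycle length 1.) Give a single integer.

Answer: 1

Derivation:
Step 0: 0000
Step 1: G0=1(const) G1=0(const) G2=1(const) G3=(0+0>=2)=0 -> 1010
Step 2: G0=1(const) G1=0(const) G2=1(const) G3=(1+1>=2)=1 -> 1011
Step 3: G0=1(const) G1=0(const) G2=1(const) G3=(1+1>=2)=1 -> 1011
State from step 3 equals state from step 2 -> cycle length 1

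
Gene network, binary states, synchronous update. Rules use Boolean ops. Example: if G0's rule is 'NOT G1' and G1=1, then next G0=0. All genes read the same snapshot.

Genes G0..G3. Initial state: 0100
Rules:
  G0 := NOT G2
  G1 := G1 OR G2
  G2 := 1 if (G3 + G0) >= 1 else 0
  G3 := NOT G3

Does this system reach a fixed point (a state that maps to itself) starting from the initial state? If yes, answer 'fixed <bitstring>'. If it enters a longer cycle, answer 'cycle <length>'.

Answer: cycle 4

Derivation:
Step 0: 0100
Step 1: G0=NOT G2=NOT 0=1 G1=G1|G2=1|0=1 G2=(0+0>=1)=0 G3=NOT G3=NOT 0=1 -> 1101
Step 2: G0=NOT G2=NOT 0=1 G1=G1|G2=1|0=1 G2=(1+1>=1)=1 G3=NOT G3=NOT 1=0 -> 1110
Step 3: G0=NOT G2=NOT 1=0 G1=G1|G2=1|1=1 G2=(0+1>=1)=1 G3=NOT G3=NOT 0=1 -> 0111
Step 4: G0=NOT G2=NOT 1=0 G1=G1|G2=1|1=1 G2=(1+0>=1)=1 G3=NOT G3=NOT 1=0 -> 0110
Step 5: G0=NOT G2=NOT 1=0 G1=G1|G2=1|1=1 G2=(0+0>=1)=0 G3=NOT G3=NOT 0=1 -> 0101
Step 6: G0=NOT G2=NOT 0=1 G1=G1|G2=1|0=1 G2=(1+0>=1)=1 G3=NOT G3=NOT 1=0 -> 1110
Cycle of length 4 starting at step 2 -> no fixed point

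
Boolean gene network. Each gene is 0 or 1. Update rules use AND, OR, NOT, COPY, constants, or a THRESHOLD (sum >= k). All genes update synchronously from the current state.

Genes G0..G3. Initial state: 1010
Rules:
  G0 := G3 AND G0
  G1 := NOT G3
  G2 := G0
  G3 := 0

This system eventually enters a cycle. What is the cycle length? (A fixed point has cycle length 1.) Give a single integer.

Step 0: 1010
Step 1: G0=G3&G0=0&1=0 G1=NOT G3=NOT 0=1 G2=G0=1 G3=0(const) -> 0110
Step 2: G0=G3&G0=0&0=0 G1=NOT G3=NOT 0=1 G2=G0=0 G3=0(const) -> 0100
Step 3: G0=G3&G0=0&0=0 G1=NOT G3=NOT 0=1 G2=G0=0 G3=0(const) -> 0100
State from step 3 equals state from step 2 -> cycle length 1

Answer: 1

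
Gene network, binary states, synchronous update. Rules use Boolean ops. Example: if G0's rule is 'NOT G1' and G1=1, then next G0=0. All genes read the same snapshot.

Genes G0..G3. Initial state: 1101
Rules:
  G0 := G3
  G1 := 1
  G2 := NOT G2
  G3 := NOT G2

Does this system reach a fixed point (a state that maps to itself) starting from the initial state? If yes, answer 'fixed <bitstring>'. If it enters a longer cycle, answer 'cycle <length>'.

Answer: cycle 2

Derivation:
Step 0: 1101
Step 1: G0=G3=1 G1=1(const) G2=NOT G2=NOT 0=1 G3=NOT G2=NOT 0=1 -> 1111
Step 2: G0=G3=1 G1=1(const) G2=NOT G2=NOT 1=0 G3=NOT G2=NOT 1=0 -> 1100
Step 3: G0=G3=0 G1=1(const) G2=NOT G2=NOT 0=1 G3=NOT G2=NOT 0=1 -> 0111
Step 4: G0=G3=1 G1=1(const) G2=NOT G2=NOT 1=0 G3=NOT G2=NOT 1=0 -> 1100
Cycle of length 2 starting at step 2 -> no fixed point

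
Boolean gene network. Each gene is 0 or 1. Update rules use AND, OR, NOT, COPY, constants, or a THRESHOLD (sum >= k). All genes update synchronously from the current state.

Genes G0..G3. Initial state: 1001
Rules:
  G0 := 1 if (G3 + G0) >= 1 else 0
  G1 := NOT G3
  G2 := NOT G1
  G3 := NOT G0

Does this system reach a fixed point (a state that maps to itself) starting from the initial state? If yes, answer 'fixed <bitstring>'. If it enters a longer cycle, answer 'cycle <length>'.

Answer: fixed 1100

Derivation:
Step 0: 1001
Step 1: G0=(1+1>=1)=1 G1=NOT G3=NOT 1=0 G2=NOT G1=NOT 0=1 G3=NOT G0=NOT 1=0 -> 1010
Step 2: G0=(0+1>=1)=1 G1=NOT G3=NOT 0=1 G2=NOT G1=NOT 0=1 G3=NOT G0=NOT 1=0 -> 1110
Step 3: G0=(0+1>=1)=1 G1=NOT G3=NOT 0=1 G2=NOT G1=NOT 1=0 G3=NOT G0=NOT 1=0 -> 1100
Step 4: G0=(0+1>=1)=1 G1=NOT G3=NOT 0=1 G2=NOT G1=NOT 1=0 G3=NOT G0=NOT 1=0 -> 1100
Fixed point reached at step 3: 1100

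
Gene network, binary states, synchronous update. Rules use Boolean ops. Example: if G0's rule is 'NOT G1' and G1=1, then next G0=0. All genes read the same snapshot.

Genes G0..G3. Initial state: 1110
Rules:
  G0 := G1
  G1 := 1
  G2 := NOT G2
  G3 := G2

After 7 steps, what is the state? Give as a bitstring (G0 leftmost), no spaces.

Step 1: G0=G1=1 G1=1(const) G2=NOT G2=NOT 1=0 G3=G2=1 -> 1101
Step 2: G0=G1=1 G1=1(const) G2=NOT G2=NOT 0=1 G3=G2=0 -> 1110
Step 3: G0=G1=1 G1=1(const) G2=NOT G2=NOT 1=0 G3=G2=1 -> 1101
Step 4: G0=G1=1 G1=1(const) G2=NOT G2=NOT 0=1 G3=G2=0 -> 1110
Step 5: G0=G1=1 G1=1(const) G2=NOT G2=NOT 1=0 G3=G2=1 -> 1101
Step 6: G0=G1=1 G1=1(const) G2=NOT G2=NOT 0=1 G3=G2=0 -> 1110
Step 7: G0=G1=1 G1=1(const) G2=NOT G2=NOT 1=0 G3=G2=1 -> 1101

1101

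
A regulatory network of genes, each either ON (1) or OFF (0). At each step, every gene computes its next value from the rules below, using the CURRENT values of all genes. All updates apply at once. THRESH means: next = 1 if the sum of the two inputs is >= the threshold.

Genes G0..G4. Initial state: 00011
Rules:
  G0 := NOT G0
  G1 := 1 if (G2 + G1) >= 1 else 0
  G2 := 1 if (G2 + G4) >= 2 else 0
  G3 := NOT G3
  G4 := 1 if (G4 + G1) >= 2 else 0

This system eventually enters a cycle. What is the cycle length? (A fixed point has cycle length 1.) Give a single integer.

Answer: 2

Derivation:
Step 0: 00011
Step 1: G0=NOT G0=NOT 0=1 G1=(0+0>=1)=0 G2=(0+1>=2)=0 G3=NOT G3=NOT 1=0 G4=(1+0>=2)=0 -> 10000
Step 2: G0=NOT G0=NOT 1=0 G1=(0+0>=1)=0 G2=(0+0>=2)=0 G3=NOT G3=NOT 0=1 G4=(0+0>=2)=0 -> 00010
Step 3: G0=NOT G0=NOT 0=1 G1=(0+0>=1)=0 G2=(0+0>=2)=0 G3=NOT G3=NOT 1=0 G4=(0+0>=2)=0 -> 10000
State from step 3 equals state from step 1 -> cycle length 2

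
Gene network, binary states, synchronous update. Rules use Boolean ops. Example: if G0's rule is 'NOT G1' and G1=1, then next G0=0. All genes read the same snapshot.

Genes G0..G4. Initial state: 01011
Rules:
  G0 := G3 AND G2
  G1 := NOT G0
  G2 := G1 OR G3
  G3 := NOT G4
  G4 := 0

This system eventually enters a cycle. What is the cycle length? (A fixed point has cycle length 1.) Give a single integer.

Step 0: 01011
Step 1: G0=G3&G2=1&0=0 G1=NOT G0=NOT 0=1 G2=G1|G3=1|1=1 G3=NOT G4=NOT 1=0 G4=0(const) -> 01100
Step 2: G0=G3&G2=0&1=0 G1=NOT G0=NOT 0=1 G2=G1|G3=1|0=1 G3=NOT G4=NOT 0=1 G4=0(const) -> 01110
Step 3: G0=G3&G2=1&1=1 G1=NOT G0=NOT 0=1 G2=G1|G3=1|1=1 G3=NOT G4=NOT 0=1 G4=0(const) -> 11110
Step 4: G0=G3&G2=1&1=1 G1=NOT G0=NOT 1=0 G2=G1|G3=1|1=1 G3=NOT G4=NOT 0=1 G4=0(const) -> 10110
Step 5: G0=G3&G2=1&1=1 G1=NOT G0=NOT 1=0 G2=G1|G3=0|1=1 G3=NOT G4=NOT 0=1 G4=0(const) -> 10110
State from step 5 equals state from step 4 -> cycle length 1

Answer: 1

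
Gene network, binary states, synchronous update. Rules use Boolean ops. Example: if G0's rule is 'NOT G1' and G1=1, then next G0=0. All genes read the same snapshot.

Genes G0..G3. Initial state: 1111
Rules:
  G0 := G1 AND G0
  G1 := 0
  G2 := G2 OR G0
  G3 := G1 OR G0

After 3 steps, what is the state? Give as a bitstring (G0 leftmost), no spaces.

Step 1: G0=G1&G0=1&1=1 G1=0(const) G2=G2|G0=1|1=1 G3=G1|G0=1|1=1 -> 1011
Step 2: G0=G1&G0=0&1=0 G1=0(const) G2=G2|G0=1|1=1 G3=G1|G0=0|1=1 -> 0011
Step 3: G0=G1&G0=0&0=0 G1=0(const) G2=G2|G0=1|0=1 G3=G1|G0=0|0=0 -> 0010

0010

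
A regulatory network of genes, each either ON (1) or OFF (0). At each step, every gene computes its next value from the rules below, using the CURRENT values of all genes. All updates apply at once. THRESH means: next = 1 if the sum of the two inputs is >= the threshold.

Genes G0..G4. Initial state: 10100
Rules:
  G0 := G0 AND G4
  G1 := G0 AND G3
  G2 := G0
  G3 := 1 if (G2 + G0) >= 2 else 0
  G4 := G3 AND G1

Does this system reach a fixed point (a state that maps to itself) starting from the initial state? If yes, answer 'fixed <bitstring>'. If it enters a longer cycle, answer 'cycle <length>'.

Answer: fixed 00000

Derivation:
Step 0: 10100
Step 1: G0=G0&G4=1&0=0 G1=G0&G3=1&0=0 G2=G0=1 G3=(1+1>=2)=1 G4=G3&G1=0&0=0 -> 00110
Step 2: G0=G0&G4=0&0=0 G1=G0&G3=0&1=0 G2=G0=0 G3=(1+0>=2)=0 G4=G3&G1=1&0=0 -> 00000
Step 3: G0=G0&G4=0&0=0 G1=G0&G3=0&0=0 G2=G0=0 G3=(0+0>=2)=0 G4=G3&G1=0&0=0 -> 00000
Fixed point reached at step 2: 00000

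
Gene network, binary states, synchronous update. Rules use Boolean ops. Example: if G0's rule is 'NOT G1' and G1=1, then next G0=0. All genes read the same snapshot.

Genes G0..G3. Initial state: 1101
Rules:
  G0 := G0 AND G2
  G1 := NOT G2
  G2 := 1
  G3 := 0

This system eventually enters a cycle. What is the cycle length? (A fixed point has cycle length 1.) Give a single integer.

Step 0: 1101
Step 1: G0=G0&G2=1&0=0 G1=NOT G2=NOT 0=1 G2=1(const) G3=0(const) -> 0110
Step 2: G0=G0&G2=0&1=0 G1=NOT G2=NOT 1=0 G2=1(const) G3=0(const) -> 0010
Step 3: G0=G0&G2=0&1=0 G1=NOT G2=NOT 1=0 G2=1(const) G3=0(const) -> 0010
State from step 3 equals state from step 2 -> cycle length 1

Answer: 1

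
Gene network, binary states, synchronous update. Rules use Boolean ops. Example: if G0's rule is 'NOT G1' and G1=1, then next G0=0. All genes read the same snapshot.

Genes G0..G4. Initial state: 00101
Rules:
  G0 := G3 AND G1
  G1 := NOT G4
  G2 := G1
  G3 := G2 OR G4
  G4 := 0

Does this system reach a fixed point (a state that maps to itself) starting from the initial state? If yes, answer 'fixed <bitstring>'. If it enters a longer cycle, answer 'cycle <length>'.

Step 0: 00101
Step 1: G0=G3&G1=0&0=0 G1=NOT G4=NOT 1=0 G2=G1=0 G3=G2|G4=1|1=1 G4=0(const) -> 00010
Step 2: G0=G3&G1=1&0=0 G1=NOT G4=NOT 0=1 G2=G1=0 G3=G2|G4=0|0=0 G4=0(const) -> 01000
Step 3: G0=G3&G1=0&1=0 G1=NOT G4=NOT 0=1 G2=G1=1 G3=G2|G4=0|0=0 G4=0(const) -> 01100
Step 4: G0=G3&G1=0&1=0 G1=NOT G4=NOT 0=1 G2=G1=1 G3=G2|G4=1|0=1 G4=0(const) -> 01110
Step 5: G0=G3&G1=1&1=1 G1=NOT G4=NOT 0=1 G2=G1=1 G3=G2|G4=1|0=1 G4=0(const) -> 11110
Step 6: G0=G3&G1=1&1=1 G1=NOT G4=NOT 0=1 G2=G1=1 G3=G2|G4=1|0=1 G4=0(const) -> 11110
Fixed point reached at step 5: 11110

Answer: fixed 11110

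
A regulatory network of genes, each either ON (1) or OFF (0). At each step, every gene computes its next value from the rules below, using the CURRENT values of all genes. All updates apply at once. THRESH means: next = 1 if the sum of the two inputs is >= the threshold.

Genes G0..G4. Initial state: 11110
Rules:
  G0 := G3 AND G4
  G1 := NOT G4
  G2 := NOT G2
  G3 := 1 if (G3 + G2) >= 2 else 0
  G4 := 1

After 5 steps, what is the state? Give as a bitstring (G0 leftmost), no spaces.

Step 1: G0=G3&G4=1&0=0 G1=NOT G4=NOT 0=1 G2=NOT G2=NOT 1=0 G3=(1+1>=2)=1 G4=1(const) -> 01011
Step 2: G0=G3&G4=1&1=1 G1=NOT G4=NOT 1=0 G2=NOT G2=NOT 0=1 G3=(1+0>=2)=0 G4=1(const) -> 10101
Step 3: G0=G3&G4=0&1=0 G1=NOT G4=NOT 1=0 G2=NOT G2=NOT 1=0 G3=(0+1>=2)=0 G4=1(const) -> 00001
Step 4: G0=G3&G4=0&1=0 G1=NOT G4=NOT 1=0 G2=NOT G2=NOT 0=1 G3=(0+0>=2)=0 G4=1(const) -> 00101
Step 5: G0=G3&G4=0&1=0 G1=NOT G4=NOT 1=0 G2=NOT G2=NOT 1=0 G3=(0+1>=2)=0 G4=1(const) -> 00001

00001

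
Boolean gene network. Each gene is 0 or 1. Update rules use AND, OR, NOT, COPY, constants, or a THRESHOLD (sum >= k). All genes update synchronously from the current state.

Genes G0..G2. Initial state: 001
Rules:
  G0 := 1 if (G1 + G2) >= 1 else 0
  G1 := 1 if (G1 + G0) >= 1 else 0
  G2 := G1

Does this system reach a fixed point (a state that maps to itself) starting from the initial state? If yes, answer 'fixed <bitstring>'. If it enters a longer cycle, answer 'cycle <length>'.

Answer: fixed 111

Derivation:
Step 0: 001
Step 1: G0=(0+1>=1)=1 G1=(0+0>=1)=0 G2=G1=0 -> 100
Step 2: G0=(0+0>=1)=0 G1=(0+1>=1)=1 G2=G1=0 -> 010
Step 3: G0=(1+0>=1)=1 G1=(1+0>=1)=1 G2=G1=1 -> 111
Step 4: G0=(1+1>=1)=1 G1=(1+1>=1)=1 G2=G1=1 -> 111
Fixed point reached at step 3: 111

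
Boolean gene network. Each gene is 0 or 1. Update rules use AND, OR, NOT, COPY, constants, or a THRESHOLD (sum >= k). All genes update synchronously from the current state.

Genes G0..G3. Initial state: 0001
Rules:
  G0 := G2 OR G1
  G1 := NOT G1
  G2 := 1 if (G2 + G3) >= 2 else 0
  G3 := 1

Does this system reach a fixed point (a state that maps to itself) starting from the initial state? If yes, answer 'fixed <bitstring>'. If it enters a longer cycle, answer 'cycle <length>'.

Answer: cycle 2

Derivation:
Step 0: 0001
Step 1: G0=G2|G1=0|0=0 G1=NOT G1=NOT 0=1 G2=(0+1>=2)=0 G3=1(const) -> 0101
Step 2: G0=G2|G1=0|1=1 G1=NOT G1=NOT 1=0 G2=(0+1>=2)=0 G3=1(const) -> 1001
Step 3: G0=G2|G1=0|0=0 G1=NOT G1=NOT 0=1 G2=(0+1>=2)=0 G3=1(const) -> 0101
Cycle of length 2 starting at step 1 -> no fixed point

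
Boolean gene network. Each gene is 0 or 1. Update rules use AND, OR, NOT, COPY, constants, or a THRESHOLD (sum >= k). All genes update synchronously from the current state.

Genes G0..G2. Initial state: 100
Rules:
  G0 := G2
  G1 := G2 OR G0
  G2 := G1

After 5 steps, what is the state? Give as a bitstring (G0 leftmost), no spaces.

Step 1: G0=G2=0 G1=G2|G0=0|1=1 G2=G1=0 -> 010
Step 2: G0=G2=0 G1=G2|G0=0|0=0 G2=G1=1 -> 001
Step 3: G0=G2=1 G1=G2|G0=1|0=1 G2=G1=0 -> 110
Step 4: G0=G2=0 G1=G2|G0=0|1=1 G2=G1=1 -> 011
Step 5: G0=G2=1 G1=G2|G0=1|0=1 G2=G1=1 -> 111

111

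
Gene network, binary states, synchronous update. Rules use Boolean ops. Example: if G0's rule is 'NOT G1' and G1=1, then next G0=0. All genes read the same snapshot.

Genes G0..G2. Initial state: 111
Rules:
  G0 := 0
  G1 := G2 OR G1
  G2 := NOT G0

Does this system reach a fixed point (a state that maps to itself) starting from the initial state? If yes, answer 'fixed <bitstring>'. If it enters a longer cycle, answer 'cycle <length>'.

Answer: fixed 011

Derivation:
Step 0: 111
Step 1: G0=0(const) G1=G2|G1=1|1=1 G2=NOT G0=NOT 1=0 -> 010
Step 2: G0=0(const) G1=G2|G1=0|1=1 G2=NOT G0=NOT 0=1 -> 011
Step 3: G0=0(const) G1=G2|G1=1|1=1 G2=NOT G0=NOT 0=1 -> 011
Fixed point reached at step 2: 011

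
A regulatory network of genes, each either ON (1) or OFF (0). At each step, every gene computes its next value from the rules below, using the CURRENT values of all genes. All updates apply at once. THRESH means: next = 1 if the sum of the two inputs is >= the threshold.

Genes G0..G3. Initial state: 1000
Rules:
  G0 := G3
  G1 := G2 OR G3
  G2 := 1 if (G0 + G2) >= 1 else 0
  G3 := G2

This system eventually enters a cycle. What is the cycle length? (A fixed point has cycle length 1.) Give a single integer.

Answer: 1

Derivation:
Step 0: 1000
Step 1: G0=G3=0 G1=G2|G3=0|0=0 G2=(1+0>=1)=1 G3=G2=0 -> 0010
Step 2: G0=G3=0 G1=G2|G3=1|0=1 G2=(0+1>=1)=1 G3=G2=1 -> 0111
Step 3: G0=G3=1 G1=G2|G3=1|1=1 G2=(0+1>=1)=1 G3=G2=1 -> 1111
Step 4: G0=G3=1 G1=G2|G3=1|1=1 G2=(1+1>=1)=1 G3=G2=1 -> 1111
State from step 4 equals state from step 3 -> cycle length 1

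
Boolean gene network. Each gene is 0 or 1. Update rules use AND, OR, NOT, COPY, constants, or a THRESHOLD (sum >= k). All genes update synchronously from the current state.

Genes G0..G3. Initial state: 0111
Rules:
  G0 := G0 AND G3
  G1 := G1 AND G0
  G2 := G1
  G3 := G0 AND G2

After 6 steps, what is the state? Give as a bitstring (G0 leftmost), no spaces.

Step 1: G0=G0&G3=0&1=0 G1=G1&G0=1&0=0 G2=G1=1 G3=G0&G2=0&1=0 -> 0010
Step 2: G0=G0&G3=0&0=0 G1=G1&G0=0&0=0 G2=G1=0 G3=G0&G2=0&1=0 -> 0000
Step 3: G0=G0&G3=0&0=0 G1=G1&G0=0&0=0 G2=G1=0 G3=G0&G2=0&0=0 -> 0000
Step 4: G0=G0&G3=0&0=0 G1=G1&G0=0&0=0 G2=G1=0 G3=G0&G2=0&0=0 -> 0000
Step 5: G0=G0&G3=0&0=0 G1=G1&G0=0&0=0 G2=G1=0 G3=G0&G2=0&0=0 -> 0000
Step 6: G0=G0&G3=0&0=0 G1=G1&G0=0&0=0 G2=G1=0 G3=G0&G2=0&0=0 -> 0000

0000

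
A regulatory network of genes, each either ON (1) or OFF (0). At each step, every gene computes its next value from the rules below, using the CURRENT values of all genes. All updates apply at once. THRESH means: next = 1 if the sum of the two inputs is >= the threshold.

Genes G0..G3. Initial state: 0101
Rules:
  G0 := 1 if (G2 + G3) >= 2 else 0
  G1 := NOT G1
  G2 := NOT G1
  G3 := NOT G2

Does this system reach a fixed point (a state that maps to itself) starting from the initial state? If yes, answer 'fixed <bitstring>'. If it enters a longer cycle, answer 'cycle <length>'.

Answer: cycle 2

Derivation:
Step 0: 0101
Step 1: G0=(0+1>=2)=0 G1=NOT G1=NOT 1=0 G2=NOT G1=NOT 1=0 G3=NOT G2=NOT 0=1 -> 0001
Step 2: G0=(0+1>=2)=0 G1=NOT G1=NOT 0=1 G2=NOT G1=NOT 0=1 G3=NOT G2=NOT 0=1 -> 0111
Step 3: G0=(1+1>=2)=1 G1=NOT G1=NOT 1=0 G2=NOT G1=NOT 1=0 G3=NOT G2=NOT 1=0 -> 1000
Step 4: G0=(0+0>=2)=0 G1=NOT G1=NOT 0=1 G2=NOT G1=NOT 0=1 G3=NOT G2=NOT 0=1 -> 0111
Cycle of length 2 starting at step 2 -> no fixed point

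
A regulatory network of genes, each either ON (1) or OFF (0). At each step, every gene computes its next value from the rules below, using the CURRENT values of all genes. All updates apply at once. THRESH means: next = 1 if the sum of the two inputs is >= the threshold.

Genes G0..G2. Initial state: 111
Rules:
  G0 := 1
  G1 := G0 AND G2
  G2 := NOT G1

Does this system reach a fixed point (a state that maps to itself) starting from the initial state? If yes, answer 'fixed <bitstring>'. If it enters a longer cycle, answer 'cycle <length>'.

Step 0: 111
Step 1: G0=1(const) G1=G0&G2=1&1=1 G2=NOT G1=NOT 1=0 -> 110
Step 2: G0=1(const) G1=G0&G2=1&0=0 G2=NOT G1=NOT 1=0 -> 100
Step 3: G0=1(const) G1=G0&G2=1&0=0 G2=NOT G1=NOT 0=1 -> 101
Step 4: G0=1(const) G1=G0&G2=1&1=1 G2=NOT G1=NOT 0=1 -> 111
Cycle of length 4 starting at step 0 -> no fixed point

Answer: cycle 4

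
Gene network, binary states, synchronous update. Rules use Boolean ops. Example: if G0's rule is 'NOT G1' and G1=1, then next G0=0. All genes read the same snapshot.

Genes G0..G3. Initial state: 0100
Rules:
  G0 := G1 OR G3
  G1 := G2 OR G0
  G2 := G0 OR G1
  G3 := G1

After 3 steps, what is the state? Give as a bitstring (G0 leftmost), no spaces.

Step 1: G0=G1|G3=1|0=1 G1=G2|G0=0|0=0 G2=G0|G1=0|1=1 G3=G1=1 -> 1011
Step 2: G0=G1|G3=0|1=1 G1=G2|G0=1|1=1 G2=G0|G1=1|0=1 G3=G1=0 -> 1110
Step 3: G0=G1|G3=1|0=1 G1=G2|G0=1|1=1 G2=G0|G1=1|1=1 G3=G1=1 -> 1111

1111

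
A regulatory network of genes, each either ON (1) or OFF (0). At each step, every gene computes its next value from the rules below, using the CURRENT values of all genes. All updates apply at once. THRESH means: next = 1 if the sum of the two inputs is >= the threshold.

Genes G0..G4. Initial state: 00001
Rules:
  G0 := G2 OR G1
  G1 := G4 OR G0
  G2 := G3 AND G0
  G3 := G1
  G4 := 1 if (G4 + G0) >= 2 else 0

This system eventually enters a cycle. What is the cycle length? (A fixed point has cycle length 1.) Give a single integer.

Step 0: 00001
Step 1: G0=G2|G1=0|0=0 G1=G4|G0=1|0=1 G2=G3&G0=0&0=0 G3=G1=0 G4=(1+0>=2)=0 -> 01000
Step 2: G0=G2|G1=0|1=1 G1=G4|G0=0|0=0 G2=G3&G0=0&0=0 G3=G1=1 G4=(0+0>=2)=0 -> 10010
Step 3: G0=G2|G1=0|0=0 G1=G4|G0=0|1=1 G2=G3&G0=1&1=1 G3=G1=0 G4=(0+1>=2)=0 -> 01100
Step 4: G0=G2|G1=1|1=1 G1=G4|G0=0|0=0 G2=G3&G0=0&0=0 G3=G1=1 G4=(0+0>=2)=0 -> 10010
State from step 4 equals state from step 2 -> cycle length 2

Answer: 2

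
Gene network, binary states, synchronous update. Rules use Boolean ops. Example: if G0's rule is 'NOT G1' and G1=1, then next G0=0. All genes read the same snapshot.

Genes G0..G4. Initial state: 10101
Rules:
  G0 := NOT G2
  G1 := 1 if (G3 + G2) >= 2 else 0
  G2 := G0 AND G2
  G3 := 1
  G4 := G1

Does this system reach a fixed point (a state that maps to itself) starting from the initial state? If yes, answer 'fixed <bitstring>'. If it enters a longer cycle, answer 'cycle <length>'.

Answer: fixed 10010

Derivation:
Step 0: 10101
Step 1: G0=NOT G2=NOT 1=0 G1=(0+1>=2)=0 G2=G0&G2=1&1=1 G3=1(const) G4=G1=0 -> 00110
Step 2: G0=NOT G2=NOT 1=0 G1=(1+1>=2)=1 G2=G0&G2=0&1=0 G3=1(const) G4=G1=0 -> 01010
Step 3: G0=NOT G2=NOT 0=1 G1=(1+0>=2)=0 G2=G0&G2=0&0=0 G3=1(const) G4=G1=1 -> 10011
Step 4: G0=NOT G2=NOT 0=1 G1=(1+0>=2)=0 G2=G0&G2=1&0=0 G3=1(const) G4=G1=0 -> 10010
Step 5: G0=NOT G2=NOT 0=1 G1=(1+0>=2)=0 G2=G0&G2=1&0=0 G3=1(const) G4=G1=0 -> 10010
Fixed point reached at step 4: 10010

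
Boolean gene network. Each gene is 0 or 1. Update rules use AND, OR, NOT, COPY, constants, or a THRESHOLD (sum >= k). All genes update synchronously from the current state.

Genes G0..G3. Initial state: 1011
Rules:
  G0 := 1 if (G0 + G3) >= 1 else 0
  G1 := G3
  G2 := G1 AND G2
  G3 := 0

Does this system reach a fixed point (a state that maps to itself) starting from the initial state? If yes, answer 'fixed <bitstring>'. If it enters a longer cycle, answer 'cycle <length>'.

Answer: fixed 1000

Derivation:
Step 0: 1011
Step 1: G0=(1+1>=1)=1 G1=G3=1 G2=G1&G2=0&1=0 G3=0(const) -> 1100
Step 2: G0=(1+0>=1)=1 G1=G3=0 G2=G1&G2=1&0=0 G3=0(const) -> 1000
Step 3: G0=(1+0>=1)=1 G1=G3=0 G2=G1&G2=0&0=0 G3=0(const) -> 1000
Fixed point reached at step 2: 1000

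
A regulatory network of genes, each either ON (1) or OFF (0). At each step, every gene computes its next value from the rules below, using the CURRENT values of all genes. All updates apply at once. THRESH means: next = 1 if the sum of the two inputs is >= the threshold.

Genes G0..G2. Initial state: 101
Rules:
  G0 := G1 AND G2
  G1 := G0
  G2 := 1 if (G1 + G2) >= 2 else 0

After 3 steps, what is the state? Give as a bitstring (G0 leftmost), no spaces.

Step 1: G0=G1&G2=0&1=0 G1=G0=1 G2=(0+1>=2)=0 -> 010
Step 2: G0=G1&G2=1&0=0 G1=G0=0 G2=(1+0>=2)=0 -> 000
Step 3: G0=G1&G2=0&0=0 G1=G0=0 G2=(0+0>=2)=0 -> 000

000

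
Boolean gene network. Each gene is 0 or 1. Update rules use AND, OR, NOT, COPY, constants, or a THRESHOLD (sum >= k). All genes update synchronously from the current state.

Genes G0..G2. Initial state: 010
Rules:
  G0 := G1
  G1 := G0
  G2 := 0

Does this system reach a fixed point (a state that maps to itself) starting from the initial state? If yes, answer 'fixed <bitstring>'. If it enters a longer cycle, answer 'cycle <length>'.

Answer: cycle 2

Derivation:
Step 0: 010
Step 1: G0=G1=1 G1=G0=0 G2=0(const) -> 100
Step 2: G0=G1=0 G1=G0=1 G2=0(const) -> 010
Cycle of length 2 starting at step 0 -> no fixed point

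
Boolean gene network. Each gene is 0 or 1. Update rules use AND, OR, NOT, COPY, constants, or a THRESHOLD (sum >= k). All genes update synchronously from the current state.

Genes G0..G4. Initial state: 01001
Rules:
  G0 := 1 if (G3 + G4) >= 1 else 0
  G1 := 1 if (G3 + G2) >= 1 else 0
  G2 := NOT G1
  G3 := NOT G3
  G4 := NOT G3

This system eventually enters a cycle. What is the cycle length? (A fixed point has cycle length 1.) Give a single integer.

Step 0: 01001
Step 1: G0=(0+1>=1)=1 G1=(0+0>=1)=0 G2=NOT G1=NOT 1=0 G3=NOT G3=NOT 0=1 G4=NOT G3=NOT 0=1 -> 10011
Step 2: G0=(1+1>=1)=1 G1=(1+0>=1)=1 G2=NOT G1=NOT 0=1 G3=NOT G3=NOT 1=0 G4=NOT G3=NOT 1=0 -> 11100
Step 3: G0=(0+0>=1)=0 G1=(0+1>=1)=1 G2=NOT G1=NOT 1=0 G3=NOT G3=NOT 0=1 G4=NOT G3=NOT 0=1 -> 01011
Step 4: G0=(1+1>=1)=1 G1=(1+0>=1)=1 G2=NOT G1=NOT 1=0 G3=NOT G3=NOT 1=0 G4=NOT G3=NOT 1=0 -> 11000
Step 5: G0=(0+0>=1)=0 G1=(0+0>=1)=0 G2=NOT G1=NOT 1=0 G3=NOT G3=NOT 0=1 G4=NOT G3=NOT 0=1 -> 00011
Step 6: G0=(1+1>=1)=1 G1=(1+0>=1)=1 G2=NOT G1=NOT 0=1 G3=NOT G3=NOT 1=0 G4=NOT G3=NOT 1=0 -> 11100
State from step 6 equals state from step 2 -> cycle length 4

Answer: 4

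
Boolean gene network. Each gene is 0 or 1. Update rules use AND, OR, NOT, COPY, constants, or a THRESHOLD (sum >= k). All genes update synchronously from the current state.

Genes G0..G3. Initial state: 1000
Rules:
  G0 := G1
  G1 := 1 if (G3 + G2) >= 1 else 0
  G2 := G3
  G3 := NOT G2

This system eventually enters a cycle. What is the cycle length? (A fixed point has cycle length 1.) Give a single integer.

Step 0: 1000
Step 1: G0=G1=0 G1=(0+0>=1)=0 G2=G3=0 G3=NOT G2=NOT 0=1 -> 0001
Step 2: G0=G1=0 G1=(1+0>=1)=1 G2=G3=1 G3=NOT G2=NOT 0=1 -> 0111
Step 3: G0=G1=1 G1=(1+1>=1)=1 G2=G3=1 G3=NOT G2=NOT 1=0 -> 1110
Step 4: G0=G1=1 G1=(0+1>=1)=1 G2=G3=0 G3=NOT G2=NOT 1=0 -> 1100
Step 5: G0=G1=1 G1=(0+0>=1)=0 G2=G3=0 G3=NOT G2=NOT 0=1 -> 1001
Step 6: G0=G1=0 G1=(1+0>=1)=1 G2=G3=1 G3=NOT G2=NOT 0=1 -> 0111
State from step 6 equals state from step 2 -> cycle length 4

Answer: 4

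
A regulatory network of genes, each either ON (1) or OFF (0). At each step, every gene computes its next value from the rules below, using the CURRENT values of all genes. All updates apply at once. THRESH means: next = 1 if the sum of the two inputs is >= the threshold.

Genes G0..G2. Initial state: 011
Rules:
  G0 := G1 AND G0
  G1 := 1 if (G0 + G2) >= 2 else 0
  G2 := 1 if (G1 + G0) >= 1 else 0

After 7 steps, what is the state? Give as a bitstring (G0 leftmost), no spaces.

Step 1: G0=G1&G0=1&0=0 G1=(0+1>=2)=0 G2=(1+0>=1)=1 -> 001
Step 2: G0=G1&G0=0&0=0 G1=(0+1>=2)=0 G2=(0+0>=1)=0 -> 000
Step 3: G0=G1&G0=0&0=0 G1=(0+0>=2)=0 G2=(0+0>=1)=0 -> 000
Step 4: G0=G1&G0=0&0=0 G1=(0+0>=2)=0 G2=(0+0>=1)=0 -> 000
Step 5: G0=G1&G0=0&0=0 G1=(0+0>=2)=0 G2=(0+0>=1)=0 -> 000
Step 6: G0=G1&G0=0&0=0 G1=(0+0>=2)=0 G2=(0+0>=1)=0 -> 000
Step 7: G0=G1&G0=0&0=0 G1=(0+0>=2)=0 G2=(0+0>=1)=0 -> 000

000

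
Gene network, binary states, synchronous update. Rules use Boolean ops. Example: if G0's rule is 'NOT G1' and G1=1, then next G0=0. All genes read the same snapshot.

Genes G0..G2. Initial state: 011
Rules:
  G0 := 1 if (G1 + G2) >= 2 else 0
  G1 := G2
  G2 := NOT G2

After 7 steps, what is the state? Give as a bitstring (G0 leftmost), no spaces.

Step 1: G0=(1+1>=2)=1 G1=G2=1 G2=NOT G2=NOT 1=0 -> 110
Step 2: G0=(1+0>=2)=0 G1=G2=0 G2=NOT G2=NOT 0=1 -> 001
Step 3: G0=(0+1>=2)=0 G1=G2=1 G2=NOT G2=NOT 1=0 -> 010
Step 4: G0=(1+0>=2)=0 G1=G2=0 G2=NOT G2=NOT 0=1 -> 001
Step 5: G0=(0+1>=2)=0 G1=G2=1 G2=NOT G2=NOT 1=0 -> 010
Step 6: G0=(1+0>=2)=0 G1=G2=0 G2=NOT G2=NOT 0=1 -> 001
Step 7: G0=(0+1>=2)=0 G1=G2=1 G2=NOT G2=NOT 1=0 -> 010

010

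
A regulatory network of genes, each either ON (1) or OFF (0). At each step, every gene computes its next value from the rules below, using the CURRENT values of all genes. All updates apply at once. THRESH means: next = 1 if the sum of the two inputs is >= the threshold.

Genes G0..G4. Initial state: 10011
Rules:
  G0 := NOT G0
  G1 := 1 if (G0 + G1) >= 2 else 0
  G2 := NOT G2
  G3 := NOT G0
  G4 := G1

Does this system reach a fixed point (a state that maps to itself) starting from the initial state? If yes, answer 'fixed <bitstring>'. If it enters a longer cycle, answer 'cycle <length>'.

Answer: cycle 2

Derivation:
Step 0: 10011
Step 1: G0=NOT G0=NOT 1=0 G1=(1+0>=2)=0 G2=NOT G2=NOT 0=1 G3=NOT G0=NOT 1=0 G4=G1=0 -> 00100
Step 2: G0=NOT G0=NOT 0=1 G1=(0+0>=2)=0 G2=NOT G2=NOT 1=0 G3=NOT G0=NOT 0=1 G4=G1=0 -> 10010
Step 3: G0=NOT G0=NOT 1=0 G1=(1+0>=2)=0 G2=NOT G2=NOT 0=1 G3=NOT G0=NOT 1=0 G4=G1=0 -> 00100
Cycle of length 2 starting at step 1 -> no fixed point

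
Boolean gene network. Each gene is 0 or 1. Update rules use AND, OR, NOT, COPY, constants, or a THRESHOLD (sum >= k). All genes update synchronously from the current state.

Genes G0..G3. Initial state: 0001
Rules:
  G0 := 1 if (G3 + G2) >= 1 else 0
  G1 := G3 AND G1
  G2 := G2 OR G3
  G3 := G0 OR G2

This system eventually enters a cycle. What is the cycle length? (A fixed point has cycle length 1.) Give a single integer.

Answer: 1

Derivation:
Step 0: 0001
Step 1: G0=(1+0>=1)=1 G1=G3&G1=1&0=0 G2=G2|G3=0|1=1 G3=G0|G2=0|0=0 -> 1010
Step 2: G0=(0+1>=1)=1 G1=G3&G1=0&0=0 G2=G2|G3=1|0=1 G3=G0|G2=1|1=1 -> 1011
Step 3: G0=(1+1>=1)=1 G1=G3&G1=1&0=0 G2=G2|G3=1|1=1 G3=G0|G2=1|1=1 -> 1011
State from step 3 equals state from step 2 -> cycle length 1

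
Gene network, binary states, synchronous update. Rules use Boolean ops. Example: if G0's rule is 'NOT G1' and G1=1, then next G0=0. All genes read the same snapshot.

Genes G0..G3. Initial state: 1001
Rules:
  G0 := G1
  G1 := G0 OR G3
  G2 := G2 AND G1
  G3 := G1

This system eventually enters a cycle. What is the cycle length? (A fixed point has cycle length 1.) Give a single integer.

Answer: 2

Derivation:
Step 0: 1001
Step 1: G0=G1=0 G1=G0|G3=1|1=1 G2=G2&G1=0&0=0 G3=G1=0 -> 0100
Step 2: G0=G1=1 G1=G0|G3=0|0=0 G2=G2&G1=0&1=0 G3=G1=1 -> 1001
State from step 2 equals state from step 0 -> cycle length 2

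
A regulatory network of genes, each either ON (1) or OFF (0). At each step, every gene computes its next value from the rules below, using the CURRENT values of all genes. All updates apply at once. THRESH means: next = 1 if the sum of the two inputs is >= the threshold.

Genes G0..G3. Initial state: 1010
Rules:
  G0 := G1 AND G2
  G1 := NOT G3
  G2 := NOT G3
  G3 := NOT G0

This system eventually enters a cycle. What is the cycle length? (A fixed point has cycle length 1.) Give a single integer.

Answer: 3

Derivation:
Step 0: 1010
Step 1: G0=G1&G2=0&1=0 G1=NOT G3=NOT 0=1 G2=NOT G3=NOT 0=1 G3=NOT G0=NOT 1=0 -> 0110
Step 2: G0=G1&G2=1&1=1 G1=NOT G3=NOT 0=1 G2=NOT G3=NOT 0=1 G3=NOT G0=NOT 0=1 -> 1111
Step 3: G0=G1&G2=1&1=1 G1=NOT G3=NOT 1=0 G2=NOT G3=NOT 1=0 G3=NOT G0=NOT 1=0 -> 1000
Step 4: G0=G1&G2=0&0=0 G1=NOT G3=NOT 0=1 G2=NOT G3=NOT 0=1 G3=NOT G0=NOT 1=0 -> 0110
State from step 4 equals state from step 1 -> cycle length 3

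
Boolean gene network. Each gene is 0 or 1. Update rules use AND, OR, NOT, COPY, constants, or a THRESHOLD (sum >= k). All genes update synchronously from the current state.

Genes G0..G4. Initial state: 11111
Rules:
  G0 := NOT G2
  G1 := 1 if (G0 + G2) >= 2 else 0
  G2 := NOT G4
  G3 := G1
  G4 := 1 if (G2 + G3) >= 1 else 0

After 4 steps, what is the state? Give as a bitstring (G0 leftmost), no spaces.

Step 1: G0=NOT G2=NOT 1=0 G1=(1+1>=2)=1 G2=NOT G4=NOT 1=0 G3=G1=1 G4=(1+1>=1)=1 -> 01011
Step 2: G0=NOT G2=NOT 0=1 G1=(0+0>=2)=0 G2=NOT G4=NOT 1=0 G3=G1=1 G4=(0+1>=1)=1 -> 10011
Step 3: G0=NOT G2=NOT 0=1 G1=(1+0>=2)=0 G2=NOT G4=NOT 1=0 G3=G1=0 G4=(0+1>=1)=1 -> 10001
Step 4: G0=NOT G2=NOT 0=1 G1=(1+0>=2)=0 G2=NOT G4=NOT 1=0 G3=G1=0 G4=(0+0>=1)=0 -> 10000

10000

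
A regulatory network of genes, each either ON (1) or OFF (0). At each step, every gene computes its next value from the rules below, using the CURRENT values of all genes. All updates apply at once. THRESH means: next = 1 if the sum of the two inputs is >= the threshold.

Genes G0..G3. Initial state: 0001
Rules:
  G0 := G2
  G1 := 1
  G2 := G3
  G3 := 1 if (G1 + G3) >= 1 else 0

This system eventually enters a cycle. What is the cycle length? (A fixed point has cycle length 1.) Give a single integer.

Step 0: 0001
Step 1: G0=G2=0 G1=1(const) G2=G3=1 G3=(0+1>=1)=1 -> 0111
Step 2: G0=G2=1 G1=1(const) G2=G3=1 G3=(1+1>=1)=1 -> 1111
Step 3: G0=G2=1 G1=1(const) G2=G3=1 G3=(1+1>=1)=1 -> 1111
State from step 3 equals state from step 2 -> cycle length 1

Answer: 1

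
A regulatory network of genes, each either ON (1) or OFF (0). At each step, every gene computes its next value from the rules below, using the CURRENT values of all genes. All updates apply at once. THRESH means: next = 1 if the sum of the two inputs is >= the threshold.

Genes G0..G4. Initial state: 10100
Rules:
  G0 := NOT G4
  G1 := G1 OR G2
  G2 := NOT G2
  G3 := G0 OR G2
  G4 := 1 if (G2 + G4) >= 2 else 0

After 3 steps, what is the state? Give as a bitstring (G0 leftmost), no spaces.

Step 1: G0=NOT G4=NOT 0=1 G1=G1|G2=0|1=1 G2=NOT G2=NOT 1=0 G3=G0|G2=1|1=1 G4=(1+0>=2)=0 -> 11010
Step 2: G0=NOT G4=NOT 0=1 G1=G1|G2=1|0=1 G2=NOT G2=NOT 0=1 G3=G0|G2=1|0=1 G4=(0+0>=2)=0 -> 11110
Step 3: G0=NOT G4=NOT 0=1 G1=G1|G2=1|1=1 G2=NOT G2=NOT 1=0 G3=G0|G2=1|1=1 G4=(1+0>=2)=0 -> 11010

11010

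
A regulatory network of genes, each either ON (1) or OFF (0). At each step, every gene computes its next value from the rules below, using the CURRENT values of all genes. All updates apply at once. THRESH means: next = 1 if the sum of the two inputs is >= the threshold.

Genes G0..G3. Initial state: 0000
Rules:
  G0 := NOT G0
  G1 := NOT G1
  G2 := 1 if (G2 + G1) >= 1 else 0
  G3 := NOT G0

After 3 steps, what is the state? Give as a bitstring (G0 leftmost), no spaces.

Step 1: G0=NOT G0=NOT 0=1 G1=NOT G1=NOT 0=1 G2=(0+0>=1)=0 G3=NOT G0=NOT 0=1 -> 1101
Step 2: G0=NOT G0=NOT 1=0 G1=NOT G1=NOT 1=0 G2=(0+1>=1)=1 G3=NOT G0=NOT 1=0 -> 0010
Step 3: G0=NOT G0=NOT 0=1 G1=NOT G1=NOT 0=1 G2=(1+0>=1)=1 G3=NOT G0=NOT 0=1 -> 1111

1111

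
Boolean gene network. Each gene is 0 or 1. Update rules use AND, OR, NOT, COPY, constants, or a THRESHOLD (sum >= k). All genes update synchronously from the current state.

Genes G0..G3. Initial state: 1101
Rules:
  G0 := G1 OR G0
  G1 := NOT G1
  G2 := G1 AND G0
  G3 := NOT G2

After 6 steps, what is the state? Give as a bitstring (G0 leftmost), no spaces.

Step 1: G0=G1|G0=1|1=1 G1=NOT G1=NOT 1=0 G2=G1&G0=1&1=1 G3=NOT G2=NOT 0=1 -> 1011
Step 2: G0=G1|G0=0|1=1 G1=NOT G1=NOT 0=1 G2=G1&G0=0&1=0 G3=NOT G2=NOT 1=0 -> 1100
Step 3: G0=G1|G0=1|1=1 G1=NOT G1=NOT 1=0 G2=G1&G0=1&1=1 G3=NOT G2=NOT 0=1 -> 1011
Step 4: G0=G1|G0=0|1=1 G1=NOT G1=NOT 0=1 G2=G1&G0=0&1=0 G3=NOT G2=NOT 1=0 -> 1100
Step 5: G0=G1|G0=1|1=1 G1=NOT G1=NOT 1=0 G2=G1&G0=1&1=1 G3=NOT G2=NOT 0=1 -> 1011
Step 6: G0=G1|G0=0|1=1 G1=NOT G1=NOT 0=1 G2=G1&G0=0&1=0 G3=NOT G2=NOT 1=0 -> 1100

1100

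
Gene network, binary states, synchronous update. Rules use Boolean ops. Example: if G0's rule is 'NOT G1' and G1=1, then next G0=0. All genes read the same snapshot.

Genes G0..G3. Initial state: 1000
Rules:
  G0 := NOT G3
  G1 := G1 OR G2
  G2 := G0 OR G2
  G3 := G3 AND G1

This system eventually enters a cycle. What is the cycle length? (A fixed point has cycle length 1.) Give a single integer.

Answer: 1

Derivation:
Step 0: 1000
Step 1: G0=NOT G3=NOT 0=1 G1=G1|G2=0|0=0 G2=G0|G2=1|0=1 G3=G3&G1=0&0=0 -> 1010
Step 2: G0=NOT G3=NOT 0=1 G1=G1|G2=0|1=1 G2=G0|G2=1|1=1 G3=G3&G1=0&0=0 -> 1110
Step 3: G0=NOT G3=NOT 0=1 G1=G1|G2=1|1=1 G2=G0|G2=1|1=1 G3=G3&G1=0&1=0 -> 1110
State from step 3 equals state from step 2 -> cycle length 1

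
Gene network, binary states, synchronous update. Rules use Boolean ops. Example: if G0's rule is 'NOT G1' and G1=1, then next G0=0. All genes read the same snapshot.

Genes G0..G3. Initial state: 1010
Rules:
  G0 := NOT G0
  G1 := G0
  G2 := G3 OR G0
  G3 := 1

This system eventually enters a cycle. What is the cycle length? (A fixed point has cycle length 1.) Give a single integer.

Step 0: 1010
Step 1: G0=NOT G0=NOT 1=0 G1=G0=1 G2=G3|G0=0|1=1 G3=1(const) -> 0111
Step 2: G0=NOT G0=NOT 0=1 G1=G0=0 G2=G3|G0=1|0=1 G3=1(const) -> 1011
Step 3: G0=NOT G0=NOT 1=0 G1=G0=1 G2=G3|G0=1|1=1 G3=1(const) -> 0111
State from step 3 equals state from step 1 -> cycle length 2

Answer: 2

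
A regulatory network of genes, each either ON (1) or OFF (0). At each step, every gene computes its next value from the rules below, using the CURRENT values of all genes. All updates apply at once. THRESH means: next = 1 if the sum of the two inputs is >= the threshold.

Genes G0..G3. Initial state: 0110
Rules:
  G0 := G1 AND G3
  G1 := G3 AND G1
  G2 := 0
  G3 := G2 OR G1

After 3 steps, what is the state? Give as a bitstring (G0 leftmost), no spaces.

Step 1: G0=G1&G3=1&0=0 G1=G3&G1=0&1=0 G2=0(const) G3=G2|G1=1|1=1 -> 0001
Step 2: G0=G1&G3=0&1=0 G1=G3&G1=1&0=0 G2=0(const) G3=G2|G1=0|0=0 -> 0000
Step 3: G0=G1&G3=0&0=0 G1=G3&G1=0&0=0 G2=0(const) G3=G2|G1=0|0=0 -> 0000

0000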